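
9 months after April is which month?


April is month 4
4 + 9 = 13; wrap: 13 - 12 = 1

January


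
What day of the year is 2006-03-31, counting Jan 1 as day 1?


Date: March 31, 2006
Days in months 1 through 2: 59
Plus 31 days in March

Day of year: 90


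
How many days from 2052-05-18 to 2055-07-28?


From 2052-05-18 to 2055-07-28
2052-05-18: days before May = 31 + 29 + 31 + 30 = 121 (2052 is a leap year); day of year = 121 + 18 = 139
2055-07-28: days before July = 31 + 28 + 31 + 30 + 31 + 30 = 181 (2055 is not a leap year); day of year = 181 + 28 = 209
Rest of 2052: 366 - 139 = 227
Full years 2053 (365), 2054 (365): 730
Total = 227 + 730 + 209 = 1166

1166 days


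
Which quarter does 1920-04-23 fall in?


Month: April (month 4)
Q1: Jan-Mar, Q2: Apr-Jun, Q3: Jul-Sep, Q4: Oct-Dec

Q2


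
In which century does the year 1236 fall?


Century = (year - 1) // 100 + 1
= (1236 - 1) // 100 + 1
= 1235 // 100 + 1
= 12 + 1

13th century


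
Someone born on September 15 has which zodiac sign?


Date: September 15
Conventional tropical zodiac dates: Virgo from August 23 onward; Libra starts September 23
September 15 falls within the Virgo range

Virgo


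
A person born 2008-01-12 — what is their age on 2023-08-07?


Birth: 2008-01-12
Reference: 2023-08-07
Year difference: 2023 - 2008 = 15

15 years old


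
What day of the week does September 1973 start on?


Target: September 1, 1973
Anchor: Jan 1, 1973. With p = 1973 - 1 = 1972: (p + p//4 - p//100 + p//400) mod 7 = (1972 + 493 - 19 + 4) mod 7 = 2450 mod 7 = 0 -> Monday (Mon=0 ... Sun=6)
Days before September (Jan-Aug): 243 days
Weekday index = (0 + 243) mod 7 = 5

Saturday


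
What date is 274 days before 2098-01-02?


Start: 2098-01-02, subtract 274 days
Back 2 days from January 2 reaches December 31, 2097 -> 272 left
December 2097 has 31 days -> back to November 30, 2097 -> 241 left
November 2097 has 30 days -> back to October 31, 2097 -> 211 left
October 2097 has 31 days -> back to September 30, 2097 -> 180 left
September 2097 has 30 days -> back to August 31, 2097 -> 150 left
August 2097 has 31 days -> back to July 31, 2097 -> 119 left
July 2097 has 31 days -> back to June 30, 2097 -> 88 left
June 2097 has 30 days -> back to May 31, 2097 -> 58 left
May 2097 has 31 days -> back to April 30, 2097 -> 27 left
April 2097: 30 - 27 = 3 -> lands on April 3

Result: 2097-04-03


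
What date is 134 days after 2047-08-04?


Start: 2047-08-04, add 134 days
August 2047 has 31 days: 31 - 4 = 27 days to August 31 -> 107 left
September 2047 has 30 days -> 77 left
October 2047 has 31 days -> 46 left
November 2047 has 30 days -> 16 left
December 2047: 16 <= 31 -> lands on December 16

Result: 2047-12-16


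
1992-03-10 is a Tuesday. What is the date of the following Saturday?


Current: Tuesday
Target: Saturday
Days ahead: 4

Next Saturday: 1992-03-14


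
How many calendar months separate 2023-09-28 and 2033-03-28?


From September 2023 to March 2033
10 years * 12 = 120 months, minus 6 months = 114

114 months


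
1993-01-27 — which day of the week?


Date: January 27, 1993
Anchor: Jan 1, 1993. With p = 1993 - 1 = 1992: (p + p//4 - p//100 + p//400) mod 7 = (1992 + 498 - 19 + 4) mod 7 = 2475 mod 7 = 4 -> Friday (Mon=0 ... Sun=6)
Days into year = 27 - 1 = 26
Weekday index = (4 + 26) mod 7 = 2

Day of the week: Wednesday


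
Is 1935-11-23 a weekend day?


Anchor: Jan 1, 1935. With p = 1935 - 1 = 1934: (p + p//4 - p//100 + p//400) mod 7 = (1934 + 483 - 19 + 4) mod 7 = 2402 mod 7 = 1 -> Tuesday (Mon=0 ... Sun=6)
Day of year: 327; offset = 326
Weekday index = (1 + 326) mod 7 = 5 -> Saturday
Weekend days: Saturday, Sunday

Yes


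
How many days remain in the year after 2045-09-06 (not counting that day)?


Day of year: 249 of 365
Remaining = 365 - 249

116 days


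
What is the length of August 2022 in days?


August 2022

31 days


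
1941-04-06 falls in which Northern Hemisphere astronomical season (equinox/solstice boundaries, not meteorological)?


Date: April 6
Astronomical Spring (approx.; exact equinox/solstice day varies by year): March 20 to June 20
April 6 falls within the Spring window

Spring


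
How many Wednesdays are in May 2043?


May 2043 has 31 days
Anchor: Jan 1, 2043. With p = 2043 - 1 = 2042: (p + p//4 - p//100 + p//400) mod 7 = (2042 + 510 - 20 + 5) mod 7 = 2537 mod 7 = 3 -> Thursday (Mon=0 ... Sun=6)
Days before May (Jan-Apr): 120; May 1 index = (3 + 120) mod 7 = 4 -> Friday
First Wednesday is May 6
Wednesdays: 6, 13, 20, 27

4 Wednesdays


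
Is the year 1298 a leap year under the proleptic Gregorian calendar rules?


Gregorian leap year rule: divisible by 4, but not by 100, unless also by 400.
1298 is not divisible by 4 -> not a leap year

No


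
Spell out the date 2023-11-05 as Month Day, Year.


ISO 2023-11-05 parses as year=2023, month=11, day=05
Month 11 -> November

November 5, 2023


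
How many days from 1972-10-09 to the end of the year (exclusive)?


Day of year: 283 of 366
Remaining = 366 - 283

83 days


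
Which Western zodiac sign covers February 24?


Date: February 24
Conventional tropical zodiac dates: Pisces from February 19 onward; Aries starts March 21
February 24 falls within the Pisces range

Pisces


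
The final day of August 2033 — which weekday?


August 2033 has 31 days
Anchor: Jan 1, 2033. With p = 2033 - 1 = 2032: (p + p//4 - p//100 + p//400) mod 7 = (2032 + 508 - 20 + 5) mod 7 = 2525 mod 7 = 5 -> Saturday (Mon=0 ... Sun=6)
Days before August (Jan-Jul): 212; August 1 index = (5 + 212) mod 7 = 0 -> Monday
Last day offset: 31 - 1 = 30 days
Weekday index = (0 + 30) mod 7 = 2

Wednesday, August 31


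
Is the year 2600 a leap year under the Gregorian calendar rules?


Gregorian leap year rule: divisible by 4, but not by 100, unless also by 400.
2600 is divisible by 100 but not 400 -> not a leap year

No


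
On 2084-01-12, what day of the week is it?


Date: January 12, 2084
Anchor: Jan 1, 2084. With p = 2084 - 1 = 2083: (p + p//4 - p//100 + p//400) mod 7 = (2083 + 520 - 20 + 5) mod 7 = 2588 mod 7 = 5 -> Saturday (Mon=0 ... Sun=6)
Days into year = 12 - 1 = 11
Weekday index = (5 + 11) mod 7 = 2

Day of the week: Wednesday


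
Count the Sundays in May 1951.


May 1951 has 31 days
Anchor: Jan 1, 1951. With p = 1951 - 1 = 1950: (p + p//4 - p//100 + p//400) mod 7 = (1950 + 487 - 19 + 4) mod 7 = 2422 mod 7 = 0 -> Monday (Mon=0 ... Sun=6)
Days before May (Jan-Apr): 120; May 1 index = (0 + 120) mod 7 = 1 -> Tuesday
First Sunday is May 6
Sundays: 6, 13, 20, 27

4 Sundays


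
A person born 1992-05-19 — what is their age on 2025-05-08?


Birth: 1992-05-19
Reference: 2025-05-08
Year difference: 2025 - 1992 = 33
Birthday not yet reached in 2025, subtract 1

32 years old


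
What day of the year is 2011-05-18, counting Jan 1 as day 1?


Date: May 18, 2011
Days in months 1 through 4: 120
Plus 18 days in May

Day of year: 138


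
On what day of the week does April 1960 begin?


Target: April 1, 1960
Anchor: Jan 1, 1960. With p = 1960 - 1 = 1959: (p + p//4 - p//100 + p//400) mod 7 = (1959 + 489 - 19 + 4) mod 7 = 2433 mod 7 = 4 -> Friday (Mon=0 ... Sun=6)
Days before April (Jan-Mar): 91 days
Weekday index = (4 + 91) mod 7 = 4

Friday


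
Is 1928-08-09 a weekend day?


Anchor: Jan 1, 1928. With p = 1928 - 1 = 1927: (p + p//4 - p//100 + p//400) mod 7 = (1927 + 481 - 19 + 4) mod 7 = 2393 mod 7 = 6 -> Sunday (Mon=0 ... Sun=6)
Day of year: 222; offset = 221
Weekday index = (6 + 221) mod 7 = 3 -> Thursday
Weekend days: Saturday, Sunday

No


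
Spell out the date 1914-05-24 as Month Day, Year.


ISO 1914-05-24 parses as year=1914, month=05, day=24
Month 5 -> May

May 24, 1914


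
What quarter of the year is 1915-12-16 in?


Month: December (month 12)
Q1: Jan-Mar, Q2: Apr-Jun, Q3: Jul-Sep, Q4: Oct-Dec

Q4


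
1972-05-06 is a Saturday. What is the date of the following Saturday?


Current: Saturday
Target: Saturday
Days ahead: 7

Next Saturday: 1972-05-13


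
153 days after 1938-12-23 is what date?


Start: 1938-12-23, add 153 days
December 1938 has 31 days: 31 - 23 = 8 days to December 31 -> 145 left
January 1939 has 31 days -> 114 left
February 1939 has 28 days -> 86 left
March 1939 has 31 days -> 55 left
April 1939 has 30 days -> 25 left
May 1939: 25 <= 31 -> lands on May 25

Result: 1939-05-25


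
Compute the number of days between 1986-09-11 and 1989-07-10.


From 1986-09-11 to 1989-07-10
1986-09-11: days before September = 31 + 28 + 31 + 30 + 31 + 30 + 31 + 31 = 243 (1986 is not a leap year); day of year = 243 + 11 = 254
1989-07-10: days before July = 31 + 28 + 31 + 30 + 31 + 30 = 181 (1989 is not a leap year); day of year = 181 + 10 = 191
Rest of 1986: 365 - 254 = 111
Full years 1987 (365), 1988 (366): 731
Total = 111 + 731 + 191 = 1033

1033 days


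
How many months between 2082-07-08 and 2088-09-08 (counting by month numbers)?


From July 2082 to September 2088
6 years * 12 = 72 months, plus 2 months = 74

74 months


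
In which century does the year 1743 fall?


Century = (year - 1) // 100 + 1
= (1743 - 1) // 100 + 1
= 1742 // 100 + 1
= 17 + 1

18th century


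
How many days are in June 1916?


June 1916

30 days


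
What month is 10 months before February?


February is month 2
2 - 10 = -8; wrap: -8 + 12 = 4

April


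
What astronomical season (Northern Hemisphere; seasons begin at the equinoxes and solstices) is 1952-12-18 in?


Date: December 18
Astronomical Autumn (approx.; exact equinox/solstice day varies by year): September 22 to December 20
December 18 falls within the Autumn window

Autumn


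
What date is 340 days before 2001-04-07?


Start: 2001-04-07, subtract 340 days
Back 7 days from April 7 reaches March 31, 2001 -> 333 left
March 2001 has 31 days -> back to February 28, 2001 -> 302 left
February 2001 has 28 days -> back to January 31, 2001 -> 274 left
January 2001 has 31 days -> back to December 31, 2000 -> 243 left
December 2000 has 31 days -> back to November 30, 2000 -> 212 left
November 2000 has 30 days -> back to October 31, 2000 -> 182 left
October 2000 has 31 days -> back to September 30, 2000 -> 151 left
September 2000 has 30 days -> back to August 31, 2000 -> 121 left
August 2000 has 31 days -> back to July 31, 2000 -> 90 left
July 2000 has 31 days -> back to June 30, 2000 -> 59 left
June 2000 has 30 days -> back to May 31, 2000 -> 29 left
May 2000: 31 - 29 = 2 -> lands on May 2

Result: 2000-05-02


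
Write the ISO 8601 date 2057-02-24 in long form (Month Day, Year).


ISO 2057-02-24 parses as year=2057, month=02, day=24
Month 2 -> February

February 24, 2057


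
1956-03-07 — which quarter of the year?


Month: March (month 3)
Q1: Jan-Mar, Q2: Apr-Jun, Q3: Jul-Sep, Q4: Oct-Dec

Q1


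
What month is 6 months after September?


September is month 9
9 + 6 = 15; wrap: 15 - 12 = 3

March


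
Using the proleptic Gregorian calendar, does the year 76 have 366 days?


Gregorian leap year rule: divisible by 4, but not by 100, unless also by 400.
76 is divisible by 4 but not 100 -> leap year

Yes


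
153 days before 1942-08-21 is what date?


Start: 1942-08-21, subtract 153 days
Back 21 days from August 21 reaches July 31, 1942 -> 132 left
July 1942 has 31 days -> back to June 30, 1942 -> 101 left
June 1942 has 30 days -> back to May 31, 1942 -> 71 left
May 1942 has 31 days -> back to April 30, 1942 -> 40 left
April 1942 has 30 days -> back to March 31, 1942 -> 10 left
March 1942: 31 - 10 = 21 -> lands on March 21

Result: 1942-03-21


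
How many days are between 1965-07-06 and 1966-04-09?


From 1965-07-06 to 1966-04-09
1965-07-06: days before July = 31 + 28 + 31 + 30 + 31 + 30 = 181 (1965 is not a leap year); day of year = 181 + 6 = 187
1966-04-09: days before April = 31 + 28 + 31 = 90 (1966 is not a leap year); day of year = 90 + 9 = 99
Rest of 1965: 365 - 187 = 178
Total = 178 + 99 = 277

277 days


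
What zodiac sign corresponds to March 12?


Date: March 12
Conventional tropical zodiac dates: Pisces from February 19 onward; Aries starts March 21
March 12 falls within the Pisces range

Pisces


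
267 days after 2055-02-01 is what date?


Start: 2055-02-01, add 267 days
February 2055 has 28 days: 28 - 1 = 27 days to February 28 -> 240 left
March 2055 has 31 days -> 209 left
April 2055 has 30 days -> 179 left
May 2055 has 31 days -> 148 left
June 2055 has 30 days -> 118 left
July 2055 has 31 days -> 87 left
August 2055 has 31 days -> 56 left
September 2055 has 30 days -> 26 left
October 2055: 26 <= 31 -> lands on October 26

Result: 2055-10-26


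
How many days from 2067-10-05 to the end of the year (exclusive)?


Day of year: 278 of 365
Remaining = 365 - 278

87 days


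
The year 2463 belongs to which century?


Century = (year - 1) // 100 + 1
= (2463 - 1) // 100 + 1
= 2462 // 100 + 1
= 24 + 1

25th century


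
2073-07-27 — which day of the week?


Date: July 27, 2073
Anchor: Jan 1, 2073. With p = 2073 - 1 = 2072: (p + p//4 - p//100 + p//400) mod 7 = (2072 + 518 - 20 + 5) mod 7 = 2575 mod 7 = 6 -> Sunday (Mon=0 ... Sun=6)
Days before July (Jan-Jun): 181; offset = 181 + 27 - 1 = 207
Weekday index = (6 + 207) mod 7 = 3

Day of the week: Thursday


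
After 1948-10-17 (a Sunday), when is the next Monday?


Current: Sunday
Target: Monday
Days ahead: 1

Next Monday: 1948-10-18


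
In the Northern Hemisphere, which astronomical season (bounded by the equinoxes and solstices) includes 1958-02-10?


Date: February 10
Astronomical Winter (approx.; exact equinox/solstice day varies by year): December 21 to March 19
February 10 falls within the Winter window

Winter


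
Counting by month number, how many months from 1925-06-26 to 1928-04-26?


From June 1925 to April 1928
3 years * 12 = 36 months, minus 2 months = 34

34 months


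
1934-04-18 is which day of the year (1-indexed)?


Date: April 18, 1934
Days in months 1 through 3: 90
Plus 18 days in April

Day of year: 108


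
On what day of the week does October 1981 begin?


Target: October 1, 1981
Anchor: Jan 1, 1981. With p = 1981 - 1 = 1980: (p + p//4 - p//100 + p//400) mod 7 = (1980 + 495 - 19 + 4) mod 7 = 2460 mod 7 = 3 -> Thursday (Mon=0 ... Sun=6)
Days before October (Jan-Sep): 273 days
Weekday index = (3 + 273) mod 7 = 3

Thursday


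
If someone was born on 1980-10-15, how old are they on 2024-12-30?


Birth: 1980-10-15
Reference: 2024-12-30
Year difference: 2024 - 1980 = 44

44 years old


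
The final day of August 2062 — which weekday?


August 2062 has 31 days
Anchor: Jan 1, 2062. With p = 2062 - 1 = 2061: (p + p//4 - p//100 + p//400) mod 7 = (2061 + 515 - 20 + 5) mod 7 = 2561 mod 7 = 6 -> Sunday (Mon=0 ... Sun=6)
Days before August (Jan-Jul): 212; August 1 index = (6 + 212) mod 7 = 1 -> Tuesday
Last day offset: 31 - 1 = 30 days
Weekday index = (1 + 30) mod 7 = 3

Thursday, August 31


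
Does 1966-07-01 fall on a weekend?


Anchor: Jan 1, 1966. With p = 1966 - 1 = 1965: (p + p//4 - p//100 + p//400) mod 7 = (1965 + 491 - 19 + 4) mod 7 = 2441 mod 7 = 5 -> Saturday (Mon=0 ... Sun=6)
Day of year: 182; offset = 181
Weekday index = (5 + 181) mod 7 = 4 -> Friday
Weekend days: Saturday, Sunday

No


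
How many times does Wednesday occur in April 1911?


April 1911 has 30 days
Anchor: Jan 1, 1911. With p = 1911 - 1 = 1910: (p + p//4 - p//100 + p//400) mod 7 = (1910 + 477 - 19 + 4) mod 7 = 2372 mod 7 = 6 -> Sunday (Mon=0 ... Sun=6)
Days before April (Jan-Mar): 90; April 1 index = (6 + 90) mod 7 = 5 -> Saturday
First Wednesday is April 5
Wednesdays: 5, 12, 19, 26

4 Wednesdays


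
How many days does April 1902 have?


April 1902

30 days


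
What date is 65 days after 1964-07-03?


Start: 1964-07-03, add 65 days
July 1964 has 31 days: 31 - 3 = 28 days to July 31 -> 37 left
August 1964 has 31 days -> 6 left
September 1964: 6 <= 30 -> lands on September 6

Result: 1964-09-06


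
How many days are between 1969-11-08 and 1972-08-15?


From 1969-11-08 to 1972-08-15
1969-11-08: days before November = 31 + 28 + 31 + 30 + 31 + 30 + 31 + 31 + 30 + 31 = 304 (1969 is not a leap year); day of year = 304 + 8 = 312
1972-08-15: days before August = 31 + 29 + 31 + 30 + 31 + 30 + 31 = 213 (1972 is a leap year); day of year = 213 + 15 = 228
Rest of 1969: 365 - 312 = 53
Full years 1970 (365), 1971 (365): 730
Total = 53 + 730 + 228 = 1011

1011 days


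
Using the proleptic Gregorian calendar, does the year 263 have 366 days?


Gregorian leap year rule: divisible by 4, but not by 100, unless also by 400.
263 is not divisible by 4 -> not a leap year

No


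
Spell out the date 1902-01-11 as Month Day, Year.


ISO 1902-01-11 parses as year=1902, month=01, day=11
Month 1 -> January

January 11, 1902


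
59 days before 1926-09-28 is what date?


Start: 1926-09-28, subtract 59 days
Back 28 days from September 28 reaches August 31, 1926 -> 31 left
August 1926 has 31 days -> back to July 31, 1926 -> 0 left
July 1926: 31 - 0 = 31 -> lands on July 31

Result: 1926-07-31


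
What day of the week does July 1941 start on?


Target: July 1, 1941
Anchor: Jan 1, 1941. With p = 1941 - 1 = 1940: (p + p//4 - p//100 + p//400) mod 7 = (1940 + 485 - 19 + 4) mod 7 = 2410 mod 7 = 2 -> Wednesday (Mon=0 ... Sun=6)
Days before July (Jan-Jun): 181 days
Weekday index = (2 + 181) mod 7 = 1

Tuesday


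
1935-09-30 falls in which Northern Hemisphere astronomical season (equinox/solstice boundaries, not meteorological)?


Date: September 30
Astronomical Autumn (approx.; exact equinox/solstice day varies by year): September 22 to December 20
September 30 falls within the Autumn window

Autumn


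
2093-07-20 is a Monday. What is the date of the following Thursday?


Current: Monday
Target: Thursday
Days ahead: 3

Next Thursday: 2093-07-23


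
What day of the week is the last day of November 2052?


November 2052 has 30 days
Anchor: Jan 1, 2052. With p = 2052 - 1 = 2051: (p + p//4 - p//100 + p//400) mod 7 = (2051 + 512 - 20 + 5) mod 7 = 2548 mod 7 = 0 -> Monday (Mon=0 ... Sun=6)
Days before November (Jan-Oct): 305; November 1 index = (0 + 305) mod 7 = 4 -> Friday
Last day offset: 30 - 1 = 29 days
Weekday index = (4 + 29) mod 7 = 5

Saturday, November 30


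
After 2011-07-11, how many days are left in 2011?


Day of year: 192 of 365
Remaining = 365 - 192

173 days


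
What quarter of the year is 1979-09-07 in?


Month: September (month 9)
Q1: Jan-Mar, Q2: Apr-Jun, Q3: Jul-Sep, Q4: Oct-Dec

Q3


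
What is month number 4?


Month 4 of 12

April


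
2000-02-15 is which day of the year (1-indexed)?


Date: February 15, 2000
Days in months 1 through 1: 31
Plus 15 days in February

Day of year: 46


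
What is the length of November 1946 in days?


November 1946

30 days


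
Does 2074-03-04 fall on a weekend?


Anchor: Jan 1, 2074. With p = 2074 - 1 = 2073: (p + p//4 - p//100 + p//400) mod 7 = (2073 + 518 - 20 + 5) mod 7 = 2576 mod 7 = 0 -> Monday (Mon=0 ... Sun=6)
Day of year: 63; offset = 62
Weekday index = (0 + 62) mod 7 = 6 -> Sunday
Weekend days: Saturday, Sunday

Yes


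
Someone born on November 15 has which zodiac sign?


Date: November 15
Conventional tropical zodiac dates: Scorpio from October 23 onward; Sagittarius starts November 22
November 15 falls within the Scorpio range

Scorpio


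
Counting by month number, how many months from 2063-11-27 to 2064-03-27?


From November 2063 to March 2064
1 year * 12 = 12 months, minus 8 months = 4

4 months


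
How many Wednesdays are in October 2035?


October 2035 has 31 days
Anchor: Jan 1, 2035. With p = 2035 - 1 = 2034: (p + p//4 - p//100 + p//400) mod 7 = (2034 + 508 - 20 + 5) mod 7 = 2527 mod 7 = 0 -> Monday (Mon=0 ... Sun=6)
Days before October (Jan-Sep): 273; October 1 index = (0 + 273) mod 7 = 0 -> Monday
First Wednesday is October 3
Wednesdays: 3, 10, 17, 24, 31

5 Wednesdays


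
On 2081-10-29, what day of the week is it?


Date: October 29, 2081
Anchor: Jan 1, 2081. With p = 2081 - 1 = 2080: (p + p//4 - p//100 + p//400) mod 7 = (2080 + 520 - 20 + 5) mod 7 = 2585 mod 7 = 2 -> Wednesday (Mon=0 ... Sun=6)
Days before October (Jan-Sep): 273; offset = 273 + 29 - 1 = 301
Weekday index = (2 + 301) mod 7 = 2

Day of the week: Wednesday


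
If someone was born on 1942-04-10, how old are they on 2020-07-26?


Birth: 1942-04-10
Reference: 2020-07-26
Year difference: 2020 - 1942 = 78

78 years old


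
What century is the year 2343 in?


Century = (year - 1) // 100 + 1
= (2343 - 1) // 100 + 1
= 2342 // 100 + 1
= 23 + 1

24th century


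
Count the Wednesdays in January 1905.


January 1905 has 31 days
Anchor: Jan 1, 1905. With p = 1905 - 1 = 1904: (p + p//4 - p//100 + p//400) mod 7 = (1904 + 476 - 19 + 4) mod 7 = 2365 mod 7 = 6 -> Sunday (Mon=0 ... Sun=6)
January 1 is the anchor itself -> Sunday
First Wednesday is January 4
Wednesdays: 4, 11, 18, 25

4 Wednesdays


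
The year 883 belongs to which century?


Century = (year - 1) // 100 + 1
= (883 - 1) // 100 + 1
= 882 // 100 + 1
= 8 + 1

9th century


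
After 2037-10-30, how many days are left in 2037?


Day of year: 303 of 365
Remaining = 365 - 303

62 days


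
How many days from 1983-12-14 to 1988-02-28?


From 1983-12-14 to 1988-02-28
1983-12-14: days before December = 31 + 28 + 31 + 30 + 31 + 30 + 31 + 31 + 30 + 31 + 30 = 334 (1983 is not a leap year); day of year = 334 + 14 = 348
1988-02-28: days before February = 31; day of year = 31 + 28 = 59
Rest of 1983: 365 - 348 = 17
Full years 1984 (366), 1985 (365), 1986 (365), 1987 (365): 1461
Total = 17 + 1461 + 59 = 1537

1537 days


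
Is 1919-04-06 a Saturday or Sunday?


Anchor: Jan 1, 1919. With p = 1919 - 1 = 1918: (p + p//4 - p//100 + p//400) mod 7 = (1918 + 479 - 19 + 4) mod 7 = 2382 mod 7 = 2 -> Wednesday (Mon=0 ... Sun=6)
Day of year: 96; offset = 95
Weekday index = (2 + 95) mod 7 = 6 -> Sunday
Weekend days: Saturday, Sunday

Yes


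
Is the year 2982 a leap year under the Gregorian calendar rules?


Gregorian leap year rule: divisible by 4, but not by 100, unless also by 400.
2982 is not divisible by 4 -> not a leap year

No


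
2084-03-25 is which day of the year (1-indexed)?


Date: March 25, 2084
Days in months 1 through 2: 60
Plus 25 days in March

Day of year: 85


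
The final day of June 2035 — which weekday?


June 2035 has 30 days
Anchor: Jan 1, 2035. With p = 2035 - 1 = 2034: (p + p//4 - p//100 + p//400) mod 7 = (2034 + 508 - 20 + 5) mod 7 = 2527 mod 7 = 0 -> Monday (Mon=0 ... Sun=6)
Days before June (Jan-May): 151; June 1 index = (0 + 151) mod 7 = 4 -> Friday
Last day offset: 30 - 1 = 29 days
Weekday index = (4 + 29) mod 7 = 5

Saturday, June 30


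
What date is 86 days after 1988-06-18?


Start: 1988-06-18, add 86 days
June 1988 has 30 days: 30 - 18 = 12 days to June 30 -> 74 left
July 1988 has 31 days -> 43 left
August 1988 has 31 days -> 12 left
September 1988: 12 <= 30 -> lands on September 12

Result: 1988-09-12


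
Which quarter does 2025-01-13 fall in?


Month: January (month 1)
Q1: Jan-Mar, Q2: Apr-Jun, Q3: Jul-Sep, Q4: Oct-Dec

Q1


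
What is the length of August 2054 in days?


August 2054

31 days


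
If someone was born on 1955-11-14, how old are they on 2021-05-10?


Birth: 1955-11-14
Reference: 2021-05-10
Year difference: 2021 - 1955 = 66
Birthday not yet reached in 2021, subtract 1

65 years old


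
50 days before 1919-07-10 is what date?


Start: 1919-07-10, subtract 50 days
Back 10 days from July 10 reaches June 30, 1919 -> 40 left
June 1919 has 30 days -> back to May 31, 1919 -> 10 left
May 1919: 31 - 10 = 21 -> lands on May 21

Result: 1919-05-21


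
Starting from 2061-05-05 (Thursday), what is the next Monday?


Current: Thursday
Target: Monday
Days ahead: 4

Next Monday: 2061-05-09


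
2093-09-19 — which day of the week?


Date: September 19, 2093
Anchor: Jan 1, 2093. With p = 2093 - 1 = 2092: (p + p//4 - p//100 + p//400) mod 7 = (2092 + 523 - 20 + 5) mod 7 = 2600 mod 7 = 3 -> Thursday (Mon=0 ... Sun=6)
Days before September (Jan-Aug): 243; offset = 243 + 19 - 1 = 261
Weekday index = (3 + 261) mod 7 = 5

Day of the week: Saturday


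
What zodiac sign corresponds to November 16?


Date: November 16
Conventional tropical zodiac dates: Scorpio from October 23 onward; Sagittarius starts November 22
November 16 falls within the Scorpio range

Scorpio


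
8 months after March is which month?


March is month 3
3 + 8 = 11

November


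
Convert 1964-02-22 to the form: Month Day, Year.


ISO 1964-02-22 parses as year=1964, month=02, day=22
Month 2 -> February

February 22, 1964


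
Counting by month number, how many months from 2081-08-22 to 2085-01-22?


From August 2081 to January 2085
4 years * 12 = 48 months, minus 7 months = 41

41 months


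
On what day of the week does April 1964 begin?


Target: April 1, 1964
Anchor: Jan 1, 1964. With p = 1964 - 1 = 1963: (p + p//4 - p//100 + p//400) mod 7 = (1963 + 490 - 19 + 4) mod 7 = 2438 mod 7 = 2 -> Wednesday (Mon=0 ... Sun=6)
Days before April (Jan-Mar): 91 days
Weekday index = (2 + 91) mod 7 = 2

Wednesday


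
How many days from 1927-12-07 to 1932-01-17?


From 1927-12-07 to 1932-01-17
1927-12-07: days before December = 31 + 28 + 31 + 30 + 31 + 30 + 31 + 31 + 30 + 31 + 30 = 334 (1927 is not a leap year); day of year = 334 + 7 = 341
1932-01-17: day of year = 17
Rest of 1927: 365 - 341 = 24
Full years 1928 (366), 1929 (365), 1930 (365), 1931 (365): 1461
Total = 24 + 1461 + 17 = 1502

1502 days


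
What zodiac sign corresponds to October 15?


Date: October 15
Conventional tropical zodiac dates: Libra from September 23 onward; Scorpio starts October 23
October 15 falls within the Libra range

Libra


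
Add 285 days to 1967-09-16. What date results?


Start: 1967-09-16, add 285 days
September 1967 has 30 days: 30 - 16 = 14 days to September 30 -> 271 left
October 1967 has 31 days -> 240 left
November 1967 has 30 days -> 210 left
December 1967 has 31 days -> 179 left
January 1968 has 31 days -> 148 left
February 1968 has 29 days -> 119 left
March 1968 has 31 days -> 88 left
April 1968 has 30 days -> 58 left
May 1968 has 31 days -> 27 left
June 1968: 27 <= 30 -> lands on June 27

Result: 1968-06-27


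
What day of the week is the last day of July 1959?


July 1959 has 31 days
Anchor: Jan 1, 1959. With p = 1959 - 1 = 1958: (p + p//4 - p//100 + p//400) mod 7 = (1958 + 489 - 19 + 4) mod 7 = 2432 mod 7 = 3 -> Thursday (Mon=0 ... Sun=6)
Days before July (Jan-Jun): 181; July 1 index = (3 + 181) mod 7 = 2 -> Wednesday
Last day offset: 31 - 1 = 30 days
Weekday index = (2 + 30) mod 7 = 4

Friday, July 31


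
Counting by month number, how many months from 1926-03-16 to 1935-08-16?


From March 1926 to August 1935
9 years * 12 = 108 months, plus 5 months = 113

113 months


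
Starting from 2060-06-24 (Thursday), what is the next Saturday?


Current: Thursday
Target: Saturday
Days ahead: 2

Next Saturday: 2060-06-26


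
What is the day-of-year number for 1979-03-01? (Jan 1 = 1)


Date: March 1, 1979
Days in months 1 through 2: 59
Plus 1 days in March

Day of year: 60


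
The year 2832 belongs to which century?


Century = (year - 1) // 100 + 1
= (2832 - 1) // 100 + 1
= 2831 // 100 + 1
= 28 + 1

29th century


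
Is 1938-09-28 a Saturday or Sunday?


Anchor: Jan 1, 1938. With p = 1938 - 1 = 1937: (p + p//4 - p//100 + p//400) mod 7 = (1937 + 484 - 19 + 4) mod 7 = 2406 mod 7 = 5 -> Saturday (Mon=0 ... Sun=6)
Day of year: 271; offset = 270
Weekday index = (5 + 270) mod 7 = 2 -> Wednesday
Weekend days: Saturday, Sunday

No


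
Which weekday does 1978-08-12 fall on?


Date: August 12, 1978
Anchor: Jan 1, 1978. With p = 1978 - 1 = 1977: (p + p//4 - p//100 + p//400) mod 7 = (1977 + 494 - 19 + 4) mod 7 = 2456 mod 7 = 6 -> Sunday (Mon=0 ... Sun=6)
Days before August (Jan-Jul): 212; offset = 212 + 12 - 1 = 223
Weekday index = (6 + 223) mod 7 = 5

Day of the week: Saturday


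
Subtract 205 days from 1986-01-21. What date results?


Start: 1986-01-21, subtract 205 days
Back 21 days from January 21 reaches December 31, 1985 -> 184 left
December 1985 has 31 days -> back to November 30, 1985 -> 153 left
November 1985 has 30 days -> back to October 31, 1985 -> 123 left
October 1985 has 31 days -> back to September 30, 1985 -> 92 left
September 1985 has 30 days -> back to August 31, 1985 -> 62 left
August 1985 has 31 days -> back to July 31, 1985 -> 31 left
July 1985 has 31 days -> back to June 30, 1985 -> 0 left
June 1985: 30 - 0 = 30 -> lands on June 30

Result: 1985-06-30


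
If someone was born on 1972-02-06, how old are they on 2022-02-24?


Birth: 1972-02-06
Reference: 2022-02-24
Year difference: 2022 - 1972 = 50

50 years old


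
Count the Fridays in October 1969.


October 1969 has 31 days
Anchor: Jan 1, 1969. With p = 1969 - 1 = 1968: (p + p//4 - p//100 + p//400) mod 7 = (1968 + 492 - 19 + 4) mod 7 = 2445 mod 7 = 2 -> Wednesday (Mon=0 ... Sun=6)
Days before October (Jan-Sep): 273; October 1 index = (2 + 273) mod 7 = 2 -> Wednesday
First Friday is October 3
Fridays: 3, 10, 17, 24, 31

5 Fridays


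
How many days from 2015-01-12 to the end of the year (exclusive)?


Day of year: 12 of 365
Remaining = 365 - 12

353 days


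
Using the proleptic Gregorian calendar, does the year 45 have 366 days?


Gregorian leap year rule: divisible by 4, but not by 100, unless also by 400.
45 is not divisible by 4 -> not a leap year

No


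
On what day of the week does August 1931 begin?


Target: August 1, 1931
Anchor: Jan 1, 1931. With p = 1931 - 1 = 1930: (p + p//4 - p//100 + p//400) mod 7 = (1930 + 482 - 19 + 4) mod 7 = 2397 mod 7 = 3 -> Thursday (Mon=0 ... Sun=6)
Days before August (Jan-Jul): 212 days
Weekday index = (3 + 212) mod 7 = 5

Saturday


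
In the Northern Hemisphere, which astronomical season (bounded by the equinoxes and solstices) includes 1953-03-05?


Date: March 5
Astronomical Winter (approx.; exact equinox/solstice day varies by year): December 21 to March 19
March 5 falls within the Winter window

Winter


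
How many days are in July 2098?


July 2098

31 days


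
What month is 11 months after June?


June is month 6
6 + 11 = 17; wrap: 17 - 12 = 5

May


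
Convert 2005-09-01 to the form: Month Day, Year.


ISO 2005-09-01 parses as year=2005, month=09, day=01
Month 9 -> September

September 1, 2005


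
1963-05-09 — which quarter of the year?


Month: May (month 5)
Q1: Jan-Mar, Q2: Apr-Jun, Q3: Jul-Sep, Q4: Oct-Dec

Q2


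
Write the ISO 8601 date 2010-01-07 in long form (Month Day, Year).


ISO 2010-01-07 parses as year=2010, month=01, day=07
Month 1 -> January

January 7, 2010


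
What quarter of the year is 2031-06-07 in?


Month: June (month 6)
Q1: Jan-Mar, Q2: Apr-Jun, Q3: Jul-Sep, Q4: Oct-Dec

Q2


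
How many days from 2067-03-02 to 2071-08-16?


From 2067-03-02 to 2071-08-16
2067-03-02: days before March = 31 + 28 = 59 (2067 is not a leap year); day of year = 59 + 2 = 61
2071-08-16: days before August = 31 + 28 + 31 + 30 + 31 + 30 + 31 = 212 (2071 is not a leap year); day of year = 212 + 16 = 228
Rest of 2067: 365 - 61 = 304
Full years 2068 (366), 2069 (365), 2070 (365): 1096
Total = 304 + 1096 + 228 = 1628

1628 days


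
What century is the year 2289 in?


Century = (year - 1) // 100 + 1
= (2289 - 1) // 100 + 1
= 2288 // 100 + 1
= 22 + 1

23rd century


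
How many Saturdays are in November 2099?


November 2099 has 30 days
Anchor: Jan 1, 2099. With p = 2099 - 1 = 2098: (p + p//4 - p//100 + p//400) mod 7 = (2098 + 524 - 20 + 5) mod 7 = 2607 mod 7 = 3 -> Thursday (Mon=0 ... Sun=6)
Days before November (Jan-Oct): 304; November 1 index = (3 + 304) mod 7 = 6 -> Sunday
First Saturday is November 7
Saturdays: 7, 14, 21, 28

4 Saturdays


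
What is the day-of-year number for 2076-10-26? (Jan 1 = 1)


Date: October 26, 2076
Days in months 1 through 9: 274
Plus 26 days in October

Day of year: 300


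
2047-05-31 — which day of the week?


Date: May 31, 2047
Anchor: Jan 1, 2047. With p = 2047 - 1 = 2046: (p + p//4 - p//100 + p//400) mod 7 = (2046 + 511 - 20 + 5) mod 7 = 2542 mod 7 = 1 -> Tuesday (Mon=0 ... Sun=6)
Days before May (Jan-Apr): 120; offset = 120 + 31 - 1 = 150
Weekday index = (1 + 150) mod 7 = 4

Day of the week: Friday


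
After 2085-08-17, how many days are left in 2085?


Day of year: 229 of 365
Remaining = 365 - 229

136 days


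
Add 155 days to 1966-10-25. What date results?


Start: 1966-10-25, add 155 days
October 1966 has 31 days: 31 - 25 = 6 days to October 31 -> 149 left
November 1966 has 30 days -> 119 left
December 1966 has 31 days -> 88 left
January 1967 has 31 days -> 57 left
February 1967 has 28 days -> 29 left
March 1967: 29 <= 31 -> lands on March 29

Result: 1967-03-29


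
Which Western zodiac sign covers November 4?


Date: November 4
Conventional tropical zodiac dates: Scorpio from October 23 onward; Sagittarius starts November 22
November 4 falls within the Scorpio range

Scorpio


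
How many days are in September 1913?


September 1913

30 days


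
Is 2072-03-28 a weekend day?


Anchor: Jan 1, 2072. With p = 2072 - 1 = 2071: (p + p//4 - p//100 + p//400) mod 7 = (2071 + 517 - 20 + 5) mod 7 = 2573 mod 7 = 4 -> Friday (Mon=0 ... Sun=6)
Day of year: 88; offset = 87
Weekday index = (4 + 87) mod 7 = 0 -> Monday
Weekend days: Saturday, Sunday

No


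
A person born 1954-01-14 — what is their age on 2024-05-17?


Birth: 1954-01-14
Reference: 2024-05-17
Year difference: 2024 - 1954 = 70

70 years old


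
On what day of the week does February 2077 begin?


Target: February 1, 2077
Anchor: Jan 1, 2077. With p = 2077 - 1 = 2076: (p + p//4 - p//100 + p//400) mod 7 = (2076 + 519 - 20 + 5) mod 7 = 2580 mod 7 = 4 -> Friday (Mon=0 ... Sun=6)
Days before February (Jan): 31 days
Weekday index = (4 + 31) mod 7 = 0

Monday


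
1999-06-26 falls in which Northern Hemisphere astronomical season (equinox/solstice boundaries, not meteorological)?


Date: June 26
Astronomical Summer (approx.; exact equinox/solstice day varies by year): June 21 to September 21
June 26 falls within the Summer window

Summer


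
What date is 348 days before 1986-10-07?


Start: 1986-10-07, subtract 348 days
Back 7 days from October 7 reaches September 30, 1986 -> 341 left
September 1986 has 30 days -> back to August 31, 1986 -> 311 left
August 1986 has 31 days -> back to July 31, 1986 -> 280 left
July 1986 has 31 days -> back to June 30, 1986 -> 249 left
June 1986 has 30 days -> back to May 31, 1986 -> 219 left
May 1986 has 31 days -> back to April 30, 1986 -> 188 left
April 1986 has 30 days -> back to March 31, 1986 -> 158 left
March 1986 has 31 days -> back to February 28, 1986 -> 127 left
February 1986 has 28 days -> back to January 31, 1986 -> 99 left
January 1986 has 31 days -> back to December 31, 1985 -> 68 left
December 1985 has 31 days -> back to November 30, 1985 -> 37 left
November 1985 has 30 days -> back to October 31, 1985 -> 7 left
October 1985: 31 - 7 = 24 -> lands on October 24

Result: 1985-10-24


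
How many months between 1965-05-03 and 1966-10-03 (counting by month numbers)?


From May 1965 to October 1966
1 year * 12 = 12 months, plus 5 months = 17

17 months


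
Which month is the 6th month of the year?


Month 6 of 12

June


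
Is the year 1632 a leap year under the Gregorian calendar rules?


Gregorian leap year rule: divisible by 4, but not by 100, unless also by 400.
1632 is divisible by 4 but not 100 -> leap year

Yes


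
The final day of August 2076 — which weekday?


August 2076 has 31 days
Anchor: Jan 1, 2076. With p = 2076 - 1 = 2075: (p + p//4 - p//100 + p//400) mod 7 = (2075 + 518 - 20 + 5) mod 7 = 2578 mod 7 = 2 -> Wednesday (Mon=0 ... Sun=6)
Days before August (Jan-Jul): 213; August 1 index = (2 + 213) mod 7 = 5 -> Saturday
Last day offset: 31 - 1 = 30 days
Weekday index = (5 + 30) mod 7 = 0

Monday, August 31


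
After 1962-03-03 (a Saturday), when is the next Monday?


Current: Saturday
Target: Monday
Days ahead: 2

Next Monday: 1962-03-05


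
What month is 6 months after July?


July is month 7
7 + 6 = 13; wrap: 13 - 12 = 1

January


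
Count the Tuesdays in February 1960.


February 1960 has 29 days
Anchor: Jan 1, 1960. With p = 1960 - 1 = 1959: (p + p//4 - p//100 + p//400) mod 7 = (1959 + 489 - 19 + 4) mod 7 = 2433 mod 7 = 4 -> Friday (Mon=0 ... Sun=6)
Days before February (Jan): 31; February 1 index = (4 + 31) mod 7 = 0 -> Monday
First Tuesday is February 2
Tuesdays: 2, 9, 16, 23

4 Tuesdays


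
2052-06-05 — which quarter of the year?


Month: June (month 6)
Q1: Jan-Mar, Q2: Apr-Jun, Q3: Jul-Sep, Q4: Oct-Dec

Q2


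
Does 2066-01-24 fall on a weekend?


Anchor: Jan 1, 2066. With p = 2066 - 1 = 2065: (p + p//4 - p//100 + p//400) mod 7 = (2065 + 516 - 20 + 5) mod 7 = 2566 mod 7 = 4 -> Friday (Mon=0 ... Sun=6)
Day of year: 24; offset = 23
Weekday index = (4 + 23) mod 7 = 6 -> Sunday
Weekend days: Saturday, Sunday

Yes


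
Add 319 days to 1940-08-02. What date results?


Start: 1940-08-02, add 319 days
August 1940 has 31 days: 31 - 2 = 29 days to August 31 -> 290 left
September 1940 has 30 days -> 260 left
October 1940 has 31 days -> 229 left
November 1940 has 30 days -> 199 left
December 1940 has 31 days -> 168 left
January 1941 has 31 days -> 137 left
February 1941 has 28 days -> 109 left
March 1941 has 31 days -> 78 left
April 1941 has 30 days -> 48 left
May 1941 has 31 days -> 17 left
June 1941: 17 <= 30 -> lands on June 17

Result: 1941-06-17


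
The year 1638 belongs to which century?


Century = (year - 1) // 100 + 1
= (1638 - 1) // 100 + 1
= 1637 // 100 + 1
= 16 + 1

17th century


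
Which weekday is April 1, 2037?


Target: April 1, 2037
Anchor: Jan 1, 2037. With p = 2037 - 1 = 2036: (p + p//4 - p//100 + p//400) mod 7 = (2036 + 509 - 20 + 5) mod 7 = 2530 mod 7 = 3 -> Thursday (Mon=0 ... Sun=6)
Days before April (Jan-Mar): 90 days
Weekday index = (3 + 90) mod 7 = 2

Wednesday


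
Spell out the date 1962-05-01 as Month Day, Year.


ISO 1962-05-01 parses as year=1962, month=05, day=01
Month 5 -> May

May 1, 1962


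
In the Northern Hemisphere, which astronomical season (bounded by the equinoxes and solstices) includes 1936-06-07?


Date: June 7
Astronomical Spring (approx.; exact equinox/solstice day varies by year): March 20 to June 20
June 7 falls within the Spring window

Spring


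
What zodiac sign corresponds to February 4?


Date: February 4
Conventional tropical zodiac dates: Aquarius from January 20 onward; Pisces starts February 19
February 4 falls within the Aquarius range

Aquarius


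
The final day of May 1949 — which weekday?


May 1949 has 31 days
Anchor: Jan 1, 1949. With p = 1949 - 1 = 1948: (p + p//4 - p//100 + p//400) mod 7 = (1948 + 487 - 19 + 4) mod 7 = 2420 mod 7 = 5 -> Saturday (Mon=0 ... Sun=6)
Days before May (Jan-Apr): 120; May 1 index = (5 + 120) mod 7 = 6 -> Sunday
Last day offset: 31 - 1 = 30 days
Weekday index = (6 + 30) mod 7 = 1

Tuesday, May 31


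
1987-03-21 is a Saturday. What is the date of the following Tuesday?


Current: Saturday
Target: Tuesday
Days ahead: 3

Next Tuesday: 1987-03-24


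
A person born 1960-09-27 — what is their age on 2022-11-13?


Birth: 1960-09-27
Reference: 2022-11-13
Year difference: 2022 - 1960 = 62

62 years old


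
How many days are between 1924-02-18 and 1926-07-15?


From 1924-02-18 to 1926-07-15
1924-02-18: days before February = 31; day of year = 31 + 18 = 49
1926-07-15: days before July = 31 + 28 + 31 + 30 + 31 + 30 = 181 (1926 is not a leap year); day of year = 181 + 15 = 196
Rest of 1924: 366 - 49 = 317
Full years 1925 (365): 365
Total = 317 + 365 + 196 = 878

878 days
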